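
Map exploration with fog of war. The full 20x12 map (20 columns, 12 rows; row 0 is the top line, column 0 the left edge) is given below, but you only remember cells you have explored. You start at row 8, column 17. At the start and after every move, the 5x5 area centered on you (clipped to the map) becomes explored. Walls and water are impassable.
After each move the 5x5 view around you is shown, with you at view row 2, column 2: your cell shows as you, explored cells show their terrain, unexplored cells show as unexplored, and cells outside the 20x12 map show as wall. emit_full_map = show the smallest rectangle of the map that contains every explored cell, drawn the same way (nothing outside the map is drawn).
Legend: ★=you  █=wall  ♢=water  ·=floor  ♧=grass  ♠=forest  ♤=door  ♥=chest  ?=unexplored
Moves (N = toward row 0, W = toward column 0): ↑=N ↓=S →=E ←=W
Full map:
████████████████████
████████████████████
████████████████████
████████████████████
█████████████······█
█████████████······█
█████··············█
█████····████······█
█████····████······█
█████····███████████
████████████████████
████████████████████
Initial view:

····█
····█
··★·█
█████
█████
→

···██
···██
··★██
█████
█████

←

····█
····█
··★·█
█████
█████

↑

····█
····█
··★·█
····█
█████

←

·····
·····
··★··
·····
█████

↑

·····
·····
··★··
·····
·····

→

····█
····█
··★·█
····█
····█

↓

····█
····█
··★·█
····█
█████

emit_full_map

·····█
·····█
·····█
···★·█
·····█
██████
?█████

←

·····
·····
··★··
·····
█████

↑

·····
·····
··★··
·····
·····

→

····█
····█
··★·█
····█
····█

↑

█████
····█
··★·█
····█
····█


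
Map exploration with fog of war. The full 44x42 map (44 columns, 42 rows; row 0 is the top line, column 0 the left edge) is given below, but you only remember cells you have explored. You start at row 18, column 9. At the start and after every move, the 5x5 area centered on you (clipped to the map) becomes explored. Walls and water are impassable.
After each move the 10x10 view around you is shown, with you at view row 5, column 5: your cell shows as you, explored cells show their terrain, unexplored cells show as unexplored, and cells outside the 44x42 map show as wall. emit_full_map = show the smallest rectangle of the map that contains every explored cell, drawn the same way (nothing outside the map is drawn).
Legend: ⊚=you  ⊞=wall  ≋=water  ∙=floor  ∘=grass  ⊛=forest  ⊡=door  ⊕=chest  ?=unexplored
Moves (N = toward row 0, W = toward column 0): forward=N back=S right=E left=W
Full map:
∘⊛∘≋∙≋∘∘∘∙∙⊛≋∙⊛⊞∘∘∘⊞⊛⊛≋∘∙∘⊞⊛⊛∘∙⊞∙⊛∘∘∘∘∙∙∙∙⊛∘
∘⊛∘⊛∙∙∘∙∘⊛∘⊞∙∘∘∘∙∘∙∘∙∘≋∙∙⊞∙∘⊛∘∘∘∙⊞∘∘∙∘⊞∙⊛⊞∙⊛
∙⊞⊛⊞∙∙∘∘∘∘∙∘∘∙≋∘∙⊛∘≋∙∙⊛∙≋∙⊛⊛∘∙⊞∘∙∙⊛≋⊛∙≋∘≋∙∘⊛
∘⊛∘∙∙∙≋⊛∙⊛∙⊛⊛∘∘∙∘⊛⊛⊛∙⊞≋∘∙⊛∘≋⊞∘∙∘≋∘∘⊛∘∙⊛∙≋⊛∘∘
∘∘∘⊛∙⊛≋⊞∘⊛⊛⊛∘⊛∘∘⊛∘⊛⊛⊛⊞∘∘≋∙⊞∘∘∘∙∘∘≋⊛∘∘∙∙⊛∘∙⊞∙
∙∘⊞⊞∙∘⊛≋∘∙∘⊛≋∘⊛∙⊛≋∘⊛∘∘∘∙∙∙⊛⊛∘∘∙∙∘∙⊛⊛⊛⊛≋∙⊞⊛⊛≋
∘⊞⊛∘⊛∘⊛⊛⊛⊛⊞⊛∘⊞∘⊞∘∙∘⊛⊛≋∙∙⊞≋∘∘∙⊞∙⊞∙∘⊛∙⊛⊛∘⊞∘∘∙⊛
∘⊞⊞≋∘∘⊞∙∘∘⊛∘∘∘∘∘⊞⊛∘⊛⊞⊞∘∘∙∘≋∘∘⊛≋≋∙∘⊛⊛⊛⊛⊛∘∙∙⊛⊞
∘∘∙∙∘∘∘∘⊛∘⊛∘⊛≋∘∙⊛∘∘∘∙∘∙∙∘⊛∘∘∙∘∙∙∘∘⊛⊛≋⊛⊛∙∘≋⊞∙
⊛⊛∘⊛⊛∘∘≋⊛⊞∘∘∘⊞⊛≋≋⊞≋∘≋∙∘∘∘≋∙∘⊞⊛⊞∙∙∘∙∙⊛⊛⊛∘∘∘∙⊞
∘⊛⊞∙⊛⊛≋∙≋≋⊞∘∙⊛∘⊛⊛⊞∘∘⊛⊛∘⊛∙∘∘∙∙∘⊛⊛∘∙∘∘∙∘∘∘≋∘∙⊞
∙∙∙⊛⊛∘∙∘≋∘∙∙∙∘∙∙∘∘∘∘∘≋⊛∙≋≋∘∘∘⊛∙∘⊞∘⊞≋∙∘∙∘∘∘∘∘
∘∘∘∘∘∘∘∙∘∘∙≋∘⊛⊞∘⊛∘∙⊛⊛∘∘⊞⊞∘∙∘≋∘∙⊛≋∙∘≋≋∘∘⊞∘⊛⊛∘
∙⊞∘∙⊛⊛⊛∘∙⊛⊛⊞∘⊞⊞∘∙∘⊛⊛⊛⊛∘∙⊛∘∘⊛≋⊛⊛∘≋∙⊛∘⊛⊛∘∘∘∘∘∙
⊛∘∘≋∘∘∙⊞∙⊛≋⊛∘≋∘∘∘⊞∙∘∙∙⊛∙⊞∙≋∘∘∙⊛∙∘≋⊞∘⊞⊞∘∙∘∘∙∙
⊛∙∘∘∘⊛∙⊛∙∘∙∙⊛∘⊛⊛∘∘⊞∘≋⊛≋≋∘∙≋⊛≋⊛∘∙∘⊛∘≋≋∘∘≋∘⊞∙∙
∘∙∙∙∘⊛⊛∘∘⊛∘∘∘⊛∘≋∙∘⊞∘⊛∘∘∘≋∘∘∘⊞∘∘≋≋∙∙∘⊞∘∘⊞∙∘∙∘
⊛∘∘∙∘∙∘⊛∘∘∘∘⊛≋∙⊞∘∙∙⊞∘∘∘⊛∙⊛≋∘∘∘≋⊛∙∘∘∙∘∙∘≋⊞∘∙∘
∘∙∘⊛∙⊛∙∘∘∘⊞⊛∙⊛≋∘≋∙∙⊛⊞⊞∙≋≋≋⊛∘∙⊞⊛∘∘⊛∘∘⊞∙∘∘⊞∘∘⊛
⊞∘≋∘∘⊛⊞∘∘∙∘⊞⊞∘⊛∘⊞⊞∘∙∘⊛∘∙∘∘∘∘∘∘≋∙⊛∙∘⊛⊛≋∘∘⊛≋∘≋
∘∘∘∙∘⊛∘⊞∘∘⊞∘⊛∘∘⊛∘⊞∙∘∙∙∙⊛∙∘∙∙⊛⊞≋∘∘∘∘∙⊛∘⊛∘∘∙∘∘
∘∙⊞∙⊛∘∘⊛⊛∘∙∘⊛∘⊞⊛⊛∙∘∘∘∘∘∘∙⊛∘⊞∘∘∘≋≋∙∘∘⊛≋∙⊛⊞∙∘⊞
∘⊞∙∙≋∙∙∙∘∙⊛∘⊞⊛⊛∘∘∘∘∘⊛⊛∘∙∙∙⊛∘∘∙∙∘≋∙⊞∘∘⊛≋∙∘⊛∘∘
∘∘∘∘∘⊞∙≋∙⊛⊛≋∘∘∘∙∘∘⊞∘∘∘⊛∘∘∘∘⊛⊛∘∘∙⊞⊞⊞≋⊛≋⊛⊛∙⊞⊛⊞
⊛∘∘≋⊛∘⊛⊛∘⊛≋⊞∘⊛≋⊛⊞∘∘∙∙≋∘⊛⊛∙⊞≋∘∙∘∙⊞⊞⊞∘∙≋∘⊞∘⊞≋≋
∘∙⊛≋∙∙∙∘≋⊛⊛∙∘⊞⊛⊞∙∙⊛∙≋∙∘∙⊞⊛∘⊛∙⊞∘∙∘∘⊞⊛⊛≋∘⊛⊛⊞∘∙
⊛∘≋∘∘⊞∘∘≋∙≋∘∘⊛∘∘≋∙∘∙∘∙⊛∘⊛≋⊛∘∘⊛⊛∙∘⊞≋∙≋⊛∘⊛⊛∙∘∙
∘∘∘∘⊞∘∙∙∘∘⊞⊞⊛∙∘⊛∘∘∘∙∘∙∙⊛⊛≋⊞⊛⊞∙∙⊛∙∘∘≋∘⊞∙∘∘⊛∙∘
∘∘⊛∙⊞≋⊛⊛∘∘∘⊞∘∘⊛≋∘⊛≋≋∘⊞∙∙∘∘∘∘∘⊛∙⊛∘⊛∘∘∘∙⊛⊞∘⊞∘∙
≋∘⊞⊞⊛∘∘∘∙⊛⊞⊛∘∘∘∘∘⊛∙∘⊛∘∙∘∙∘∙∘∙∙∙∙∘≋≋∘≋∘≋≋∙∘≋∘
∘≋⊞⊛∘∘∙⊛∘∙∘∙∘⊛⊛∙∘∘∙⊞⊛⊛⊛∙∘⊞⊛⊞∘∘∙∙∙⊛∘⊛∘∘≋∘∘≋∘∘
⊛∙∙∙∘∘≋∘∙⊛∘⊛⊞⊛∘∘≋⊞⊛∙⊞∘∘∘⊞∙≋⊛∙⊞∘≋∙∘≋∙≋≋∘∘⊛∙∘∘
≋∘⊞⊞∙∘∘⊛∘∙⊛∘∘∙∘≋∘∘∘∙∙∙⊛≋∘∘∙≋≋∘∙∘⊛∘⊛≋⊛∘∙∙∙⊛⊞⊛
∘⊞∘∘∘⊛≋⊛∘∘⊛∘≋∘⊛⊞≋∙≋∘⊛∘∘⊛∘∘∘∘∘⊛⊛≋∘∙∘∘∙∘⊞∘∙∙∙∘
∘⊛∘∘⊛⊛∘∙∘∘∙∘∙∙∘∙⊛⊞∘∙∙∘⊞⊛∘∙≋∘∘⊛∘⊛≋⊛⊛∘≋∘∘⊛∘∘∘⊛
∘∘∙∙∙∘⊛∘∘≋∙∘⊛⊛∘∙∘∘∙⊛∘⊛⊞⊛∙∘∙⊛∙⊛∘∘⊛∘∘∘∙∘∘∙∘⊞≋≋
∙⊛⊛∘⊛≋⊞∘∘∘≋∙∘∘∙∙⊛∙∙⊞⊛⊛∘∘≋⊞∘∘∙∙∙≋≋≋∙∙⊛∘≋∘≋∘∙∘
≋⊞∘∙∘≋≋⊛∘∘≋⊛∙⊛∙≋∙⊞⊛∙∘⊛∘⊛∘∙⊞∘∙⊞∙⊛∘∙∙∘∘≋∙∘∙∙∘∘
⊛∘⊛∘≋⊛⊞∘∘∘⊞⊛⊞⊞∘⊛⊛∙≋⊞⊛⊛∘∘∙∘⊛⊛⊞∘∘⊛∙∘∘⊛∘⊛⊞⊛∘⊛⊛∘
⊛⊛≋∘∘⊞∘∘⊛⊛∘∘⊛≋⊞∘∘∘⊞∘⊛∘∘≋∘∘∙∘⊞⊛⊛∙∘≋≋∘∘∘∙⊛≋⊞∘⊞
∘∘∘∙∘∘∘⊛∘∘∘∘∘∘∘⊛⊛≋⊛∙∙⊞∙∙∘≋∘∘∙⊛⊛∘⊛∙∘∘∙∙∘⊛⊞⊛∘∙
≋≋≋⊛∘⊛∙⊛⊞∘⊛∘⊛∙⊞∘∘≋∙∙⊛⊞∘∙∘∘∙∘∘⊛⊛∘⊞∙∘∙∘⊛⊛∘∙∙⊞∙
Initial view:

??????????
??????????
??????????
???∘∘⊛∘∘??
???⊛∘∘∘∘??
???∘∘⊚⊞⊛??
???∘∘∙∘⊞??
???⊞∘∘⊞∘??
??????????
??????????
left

??????????
??????????
??????????
???⊛∘∘⊛∘∘?
???∘⊛∘∘∘∘?
???∙∘⊚∘⊞⊛?
???⊞∘∘∙∘⊞?
???∘⊞∘∘⊞∘?
??????????
??????????

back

??????????
??????????
???⊛∘∘⊛∘∘?
???∘⊛∘∘∘∘?
???∙∘∘∘⊞⊛?
???⊞∘⊚∙∘⊞?
???∘⊞∘∘⊞∘?
???∘⊛⊛∘∙??
??????????
??????????

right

??????????
??????????
??⊛∘∘⊛∘∘??
??∘⊛∘∘∘∘??
??∙∘∘∘⊞⊛??
??⊞∘∘⊚∘⊞??
??∘⊞∘∘⊞∘??
??∘⊛⊛∘∙∘??
??????????
??????????

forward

??????????
??????????
??????????
??⊛∘∘⊛∘∘??
??∘⊛∘∘∘∘??
??∙∘∘⊚⊞⊛??
??⊞∘∘∙∘⊞??
??∘⊞∘∘⊞∘??
??∘⊛⊛∘∙∘??
??????????

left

??????????
??????????
??????????
???⊛∘∘⊛∘∘?
???∘⊛∘∘∘∘?
???∙∘⊚∘⊞⊛?
???⊞∘∘∙∘⊞?
???∘⊞∘∘⊞∘?
???∘⊛⊛∘∙∘?
??????????

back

??????????
??????????
???⊛∘∘⊛∘∘?
???∘⊛∘∘∘∘?
???∙∘∘∘⊞⊛?
???⊞∘⊚∙∘⊞?
???∘⊞∘∘⊞∘?
???∘⊛⊛∘∙∘?
??????????
??????????

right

??????????
??????????
??⊛∘∘⊛∘∘??
??∘⊛∘∘∘∘??
??∙∘∘∘⊞⊛??
??⊞∘∘⊚∘⊞??
??∘⊞∘∘⊞∘??
??∘⊛⊛∘∙∘??
??????????
??????????

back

??????????
??⊛∘∘⊛∘∘??
??∘⊛∘∘∘∘??
??∙∘∘∘⊞⊛??
??⊞∘∘∙∘⊞??
??∘⊞∘⊚⊞∘??
??∘⊛⊛∘∙∘??
???∙∘∙⊛∘??
??????????
??????????

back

??⊛∘∘⊛∘∘??
??∘⊛∘∘∘∘??
??∙∘∘∘⊞⊛??
??⊞∘∘∙∘⊞??
??∘⊞∘∘⊞∘??
??∘⊛⊛⊚∙∘??
???∙∘∙⊛∘??
???≋∙⊛⊛≋??
??????????
??????????

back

??∘⊛∘∘∘∘??
??∙∘∘∘⊞⊛??
??⊞∘∘∙∘⊞??
??∘⊞∘∘⊞∘??
??∘⊛⊛∘∙∘??
???∙∘⊚⊛∘??
???≋∙⊛⊛≋??
???⊛∘⊛≋⊞??
??????????
??????????

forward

??⊛∘∘⊛∘∘??
??∘⊛∘∘∘∘??
??∙∘∘∘⊞⊛??
??⊞∘∘∙∘⊞??
??∘⊞∘∘⊞∘??
??∘⊛⊛⊚∙∘??
???∙∘∙⊛∘??
???≋∙⊛⊛≋??
???⊛∘⊛≋⊞??
??????????

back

??∘⊛∘∘∘∘??
??∙∘∘∘⊞⊛??
??⊞∘∘∙∘⊞??
??∘⊞∘∘⊞∘??
??∘⊛⊛∘∙∘??
???∙∘⊚⊛∘??
???≋∙⊛⊛≋??
???⊛∘⊛≋⊞??
??????????
??????????

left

???∘⊛∘∘∘∘?
???∙∘∘∘⊞⊛?
???⊞∘∘∙∘⊞?
???∘⊞∘∘⊞∘?
???∘⊛⊛∘∙∘?
???∙∙⊚∙⊛∘?
???∙≋∙⊛⊛≋?
???⊛⊛∘⊛≋⊞?
??????????
??????????

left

????∘⊛∘∘∘∘
????∙∘∘∘⊞⊛
????⊞∘∘∙∘⊞
???⊛∘⊞∘∘⊞∘
???∘∘⊛⊛∘∙∘
???∙∙⊚∘∙⊛∘
???⊞∙≋∙⊛⊛≋
???∘⊛⊛∘⊛≋⊞
??????????
??????????

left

?????∘⊛∘∘∘
?????∙∘∘∘⊞
?????⊞∘∘∙∘
???∘⊛∘⊞∘∘⊞
???⊛∘∘⊛⊛∘∙
???≋∙⊚∙∘∙⊛
???∘⊞∙≋∙⊛⊛
???⊛∘⊛⊛∘⊛≋
??????????
??????????

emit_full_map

??⊛∘∘⊛∘∘
??∘⊛∘∘∘∘
??∙∘∘∘⊞⊛
??⊞∘∘∙∘⊞
∘⊛∘⊞∘∘⊞∘
⊛∘∘⊛⊛∘∙∘
≋∙⊚∙∘∙⊛∘
∘⊞∙≋∙⊛⊛≋
⊛∘⊛⊛∘⊛≋⊞

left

??????∘⊛∘∘
??????∙∘∘∘
??????⊞∘∘∙
???∙∘⊛∘⊞∘∘
???∙⊛∘∘⊛⊛∘
???∙≋⊚∙∙∘∙
???∘∘⊞∙≋∙⊛
???≋⊛∘⊛⊛∘⊛
??????????
??????????

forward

??????⊛∘∘⊛
??????∘⊛∘∘
??????∙∘∘∘
???∘∘⊛⊞∘∘∙
???∙∘⊛∘⊞∘∘
???∙⊛⊚∘⊛⊛∘
???∙≋∙∙∙∘∙
???∘∘⊞∙≋∙⊛
???≋⊛∘⊛⊛∘⊛
??????????

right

?????⊛∘∘⊛∘
?????∘⊛∘∘∘
?????∙∘∘∘⊞
??∘∘⊛⊞∘∘∙∘
??∙∘⊛∘⊞∘∘⊞
??∙⊛∘⊚⊛⊛∘∙
??∙≋∙∙∙∘∙⊛
??∘∘⊞∙≋∙⊛⊛
??≋⊛∘⊛⊛∘⊛≋
??????????

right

????⊛∘∘⊛∘∘
????∘⊛∘∘∘∘
????∙∘∘∘⊞⊛
?∘∘⊛⊞∘∘∙∘⊞
?∙∘⊛∘⊞∘∘⊞∘
?∙⊛∘∘⊚⊛∘∙∘
?∙≋∙∙∙∘∙⊛∘
?∘∘⊞∙≋∙⊛⊛≋
?≋⊛∘⊛⊛∘⊛≋⊞
??????????

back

????∘⊛∘∘∘∘
????∙∘∘∘⊞⊛
?∘∘⊛⊞∘∘∙∘⊞
?∙∘⊛∘⊞∘∘⊞∘
?∙⊛∘∘⊛⊛∘∙∘
?∙≋∙∙⊚∘∙⊛∘
?∘∘⊞∙≋∙⊛⊛≋
?≋⊛∘⊛⊛∘⊛≋⊞
??????????
??????????

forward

????⊛∘∘⊛∘∘
????∘⊛∘∘∘∘
????∙∘∘∘⊞⊛
?∘∘⊛⊞∘∘∙∘⊞
?∙∘⊛∘⊞∘∘⊞∘
?∙⊛∘∘⊚⊛∘∙∘
?∙≋∙∙∙∘∙⊛∘
?∘∘⊞∙≋∙⊛⊛≋
?≋⊛∘⊛⊛∘⊛≋⊞
??????????

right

???⊛∘∘⊛∘∘?
???∘⊛∘∘∘∘?
???∙∘∘∘⊞⊛?
∘∘⊛⊞∘∘∙∘⊞?
∙∘⊛∘⊞∘∘⊞∘?
∙⊛∘∘⊛⊚∘∙∘?
∙≋∙∙∙∘∙⊛∘?
∘∘⊞∙≋∙⊛⊛≋?
≋⊛∘⊛⊛∘⊛≋⊞?
??????????

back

???∘⊛∘∘∘∘?
???∙∘∘∘⊞⊛?
∘∘⊛⊞∘∘∙∘⊞?
∙∘⊛∘⊞∘∘⊞∘?
∙⊛∘∘⊛⊛∘∙∘?
∙≋∙∙∙⊚∙⊛∘?
∘∘⊞∙≋∙⊛⊛≋?
≋⊛∘⊛⊛∘⊛≋⊞?
??????????
??????????

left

????∘⊛∘∘∘∘
????∙∘∘∘⊞⊛
?∘∘⊛⊞∘∘∙∘⊞
?∙∘⊛∘⊞∘∘⊞∘
?∙⊛∘∘⊛⊛∘∙∘
?∙≋∙∙⊚∘∙⊛∘
?∘∘⊞∙≋∙⊛⊛≋
?≋⊛∘⊛⊛∘⊛≋⊞
??????????
??????????

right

???∘⊛∘∘∘∘?
???∙∘∘∘⊞⊛?
∘∘⊛⊞∘∘∙∘⊞?
∙∘⊛∘⊞∘∘⊞∘?
∙⊛∘∘⊛⊛∘∙∘?
∙≋∙∙∙⊚∙⊛∘?
∘∘⊞∙≋∙⊛⊛≋?
≋⊛∘⊛⊛∘⊛≋⊞?
??????????
??????????

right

??∘⊛∘∘∘∘??
??∙∘∘∘⊞⊛??
∘⊛⊞∘∘∙∘⊞??
∘⊛∘⊞∘∘⊞∘??
⊛∘∘⊛⊛∘∙∘??
≋∙∙∙∘⊚⊛∘??
∘⊞∙≋∙⊛⊛≋??
⊛∘⊛⊛∘⊛≋⊞??
??????????
??????????

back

??∙∘∘∘⊞⊛??
∘⊛⊞∘∘∙∘⊞??
∘⊛∘⊞∘∘⊞∘??
⊛∘∘⊛⊛∘∙∘??
≋∙∙∙∘∙⊛∘??
∘⊞∙≋∙⊚⊛≋??
⊛∘⊛⊛∘⊛≋⊞??
???∘≋⊛⊛∙??
??????????
??????????

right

?∙∘∘∘⊞⊛???
⊛⊞∘∘∙∘⊞???
⊛∘⊞∘∘⊞∘???
∘∘⊛⊛∘∙∘⊛??
∙∙∙∘∙⊛∘⊞??
⊞∙≋∙⊛⊚≋∘??
∘⊛⊛∘⊛≋⊞∘??
??∘≋⊛⊛∙∘??
??????????
??????????

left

??∙∘∘∘⊞⊛??
∘⊛⊞∘∘∙∘⊞??
∘⊛∘⊞∘∘⊞∘??
⊛∘∘⊛⊛∘∙∘⊛?
≋∙∙∙∘∙⊛∘⊞?
∘⊞∙≋∙⊚⊛≋∘?
⊛∘⊛⊛∘⊛≋⊞∘?
???∘≋⊛⊛∙∘?
??????????
??????????

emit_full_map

???⊛∘∘⊛∘∘?
???∘⊛∘∘∘∘?
???∙∘∘∘⊞⊛?
∘∘⊛⊞∘∘∙∘⊞?
∙∘⊛∘⊞∘∘⊞∘?
∙⊛∘∘⊛⊛∘∙∘⊛
∙≋∙∙∙∘∙⊛∘⊞
∘∘⊞∙≋∙⊚⊛≋∘
≋⊛∘⊛⊛∘⊛≋⊞∘
????∘≋⊛⊛∙∘


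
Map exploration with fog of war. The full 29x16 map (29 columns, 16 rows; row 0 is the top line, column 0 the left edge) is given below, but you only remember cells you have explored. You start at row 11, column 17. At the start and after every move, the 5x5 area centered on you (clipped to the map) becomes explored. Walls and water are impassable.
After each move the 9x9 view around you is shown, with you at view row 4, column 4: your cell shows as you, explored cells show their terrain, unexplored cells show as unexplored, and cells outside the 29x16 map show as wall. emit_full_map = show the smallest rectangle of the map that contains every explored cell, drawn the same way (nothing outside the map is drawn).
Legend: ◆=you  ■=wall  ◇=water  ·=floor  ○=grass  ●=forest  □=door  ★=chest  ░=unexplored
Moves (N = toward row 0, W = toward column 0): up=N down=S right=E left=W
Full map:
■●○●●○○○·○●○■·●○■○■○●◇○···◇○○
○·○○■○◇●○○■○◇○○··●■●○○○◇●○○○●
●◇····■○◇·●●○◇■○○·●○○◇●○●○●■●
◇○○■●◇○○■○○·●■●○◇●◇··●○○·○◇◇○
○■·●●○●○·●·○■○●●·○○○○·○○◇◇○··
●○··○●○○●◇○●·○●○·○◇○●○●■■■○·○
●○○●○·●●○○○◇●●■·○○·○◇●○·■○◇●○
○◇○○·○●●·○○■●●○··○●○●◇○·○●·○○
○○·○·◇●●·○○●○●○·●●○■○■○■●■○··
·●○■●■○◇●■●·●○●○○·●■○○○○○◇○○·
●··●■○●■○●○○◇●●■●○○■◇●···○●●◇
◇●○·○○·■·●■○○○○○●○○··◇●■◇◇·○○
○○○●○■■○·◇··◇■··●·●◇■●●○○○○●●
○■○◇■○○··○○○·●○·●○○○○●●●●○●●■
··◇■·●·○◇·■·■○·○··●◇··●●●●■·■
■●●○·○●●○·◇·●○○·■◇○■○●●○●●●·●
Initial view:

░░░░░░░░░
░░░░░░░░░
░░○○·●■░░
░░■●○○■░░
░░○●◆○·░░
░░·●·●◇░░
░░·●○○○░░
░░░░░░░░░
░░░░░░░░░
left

░░░░░░░░░
░░░░░░░░░
░░●○○·●■░
░░●■●○○■░
░░○○◆○○·░
░░··●·●◇░
░░○·●○○○░
░░░░░░░░░
░░░░░░░░░

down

░░░░░░░░░
░░●○○·●■░
░░●■●○○■░
░░○○●○○·░
░░··◆·●◇░
░░○·●○○○░
░░·○··●░░
░░░░░░░░░
■■■■■■■■■

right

░░░░░░░░░
░●○○·●■░░
░●■●○○■░░
░○○●○○·░░
░··●◆●◇░░
░○·●○○○░░
░·○··●◇░░
░░░░░░░░░
■■■■■■■■■

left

░░░░░░░░░
░░●○○·●■░
░░●■●○○■░
░░○○●○○·░
░░··◆·●◇░
░░○·●○○○░
░░·○··●◇░
░░░░░░░░░
■■■■■■■■■

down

░░●○○·●■░
░░●■●○○■░
░░○○●○○·░
░░··●·●◇░
░░○·◆○○○░
░░·○··●◇░
░░○·■◇○░░
■■■■■■■■■
■■■■■■■■■

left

░░░●○○·●■
░░░●■●○○■
░░○○○●○○·
░░■··●·●◇
░░●○◆●○○○
░░○·○··●◇
░░○○·■◇○░
■■■■■■■■■
■■■■■■■■■

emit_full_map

░●○○·●■
░●■●○○■
○○○●○○·
■··●·●◇
●○◆●○○○
○·○··●◇
○○·■◇○░

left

░░░░●○○·●
░░░░●■●○○
░░○○○○●○○
░░◇■··●·●
░░·●◆·●○○
░░■○·○··●
░░●○○·■◇○
■■■■■■■■■
■■■■■■■■■

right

░░░●○○·●■
░░░●■●○○■
░○○○○●○○·
░◇■··●·●◇
░·●○◆●○○○
░■○·○··●◇
░●○○·■◇○░
■■■■■■■■■
■■■■■■■■■

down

░░░●■●○○■
░○○○○●○○·
░◇■··●·●◇
░·●○·●○○○
░■○·◆··●◇
░●○○·■◇○░
■■■■■■■■■
■■■■■■■■■
■■■■■■■■■

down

░○○○○●○○·
░◇■··●·●◇
░·●○·●○○○
░■○·○··●◇
░●○○◆■◇○░
■■■■■■■■■
■■■■■■■■■
■■■■■■■■■
■■■■■■■■■

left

░░○○○○●○○
░░◇■··●·●
░░·●○·●○○
░░■○·○··●
░░●○◆·■◇○
■■■■■■■■■
■■■■■■■■■
■■■■■■■■■
■■■■■■■■■

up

░░░░●■●○○
░░○○○○●○○
░░◇■··●·●
░░·●○·●○○
░░■○◆○··●
░░●○○·■◇○
■■■■■■■■■
■■■■■■■■■
■■■■■■■■■

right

░░░●■●○○■
░○○○○●○○·
░◇■··●·●◇
░·●○·●○○○
░■○·◆··●◇
░●○○·■◇○░
■■■■■■■■■
■■■■■■■■■
■■■■■■■■■

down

░○○○○●○○·
░◇■··●·●◇
░·●○·●○○○
░■○·○··●◇
░●○○◆■◇○░
■■■■■■■■■
■■■■■■■■■
■■■■■■■■■
■■■■■■■■■

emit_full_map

░░●○○·●■
░░●■●○○■
○○○○●○○·
◇■··●·●◇
·●○·●○○○
■○·○··●◇
●○○◆■◇○░

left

░░○○○○●○○
░░◇■··●·●
░░·●○·●○○
░░■○·○··●
░░●○◆·■◇○
■■■■■■■■■
■■■■■■■■■
■■■■■■■■■
■■■■■■■■■

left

░░░○○○○●○
░░░◇■··●·
░░○·●○·●○
░░·■○·○··
░░·●◆○·■◇
■■■■■■■■■
■■■■■■■■■
■■■■■■■■■
■■■■■■■■■

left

░░░░○○○○●
░░░░◇■··●
░░○○·●○·●
░░■·■○·○·
░░◇·◆○○·■
■■■■■■■■■
■■■■■■■■■
■■■■■■■■■
■■■■■■■■■

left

░░░░░○○○○
░░░░░◇■··
░░○○○·●○·
░░·■·■○·○
░░·◇◆●○○·
■■■■■■■■■
■■■■■■■■■
■■■■■■■■■
■■■■■■■■■

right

░░░░○○○○●
░░░░◇■··●
░○○○·●○·●
░·■·■○·○·
░·◇·◆○○·■
■■■■■■■■■
■■■■■■■■■
■■■■■■■■■
■■■■■■■■■

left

░░░░░○○○○
░░░░░◇■··
░░○○○·●○·
░░·■·■○·○
░░·◇◆●○○·
■■■■■■■■■
■■■■■■■■■
■■■■■■■■■
■■■■■■■■■

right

░░░░○○○○●
░░░░◇■··●
░○○○·●○·●
░·■·■○·○·
░·◇·◆○○·■
■■■■■■■■■
■■■■■■■■■
■■■■■■■■■
■■■■■■■■■

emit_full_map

░░░░░●○○·●■
░░░░░●■●○○■
░░░○○○○●○○·
░░░◇■··●·●◇
○○○·●○·●○○○
·■·■○·○··●◇
·◇·◆○○·■◇○░

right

░░░○○○○●○
░░░◇■··●·
○○○·●○·●○
·■·■○·○··
·◇·●◆○·■◇
■■■■■■■■■
■■■■■■■■■
■■■■■■■■■
■■■■■■■■■

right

░░○○○○●○○
░░◇■··●·●
○○·●○·●○○
■·■○·○··●
◇·●○◆·■◇○
■■■■■■■■■
■■■■■■■■■
■■■■■■■■■
■■■■■■■■■

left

░░░○○○○●○
░░░◇■··●·
○○○·●○·●○
·■·■○·○··
·◇·●◆○·■◇
■■■■■■■■■
■■■■■■■■■
■■■■■■■■■
■■■■■■■■■


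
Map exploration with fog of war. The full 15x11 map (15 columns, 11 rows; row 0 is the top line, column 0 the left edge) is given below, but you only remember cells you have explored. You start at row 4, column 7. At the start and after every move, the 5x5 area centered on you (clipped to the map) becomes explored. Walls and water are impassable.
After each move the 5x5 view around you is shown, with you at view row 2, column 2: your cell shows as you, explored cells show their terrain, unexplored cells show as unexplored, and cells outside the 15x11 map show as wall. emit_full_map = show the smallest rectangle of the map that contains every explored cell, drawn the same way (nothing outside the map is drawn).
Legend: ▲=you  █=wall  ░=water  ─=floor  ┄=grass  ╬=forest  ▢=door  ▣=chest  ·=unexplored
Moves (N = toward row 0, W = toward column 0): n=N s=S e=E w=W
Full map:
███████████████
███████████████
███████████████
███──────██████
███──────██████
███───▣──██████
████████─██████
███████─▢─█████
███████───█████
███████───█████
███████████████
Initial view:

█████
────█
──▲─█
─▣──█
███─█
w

█████
─────
──▲──
──▣──
████─

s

─────
─────
──▲──
████─
███─▢

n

█████
─────
──▲──
──▣──
████─

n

█████
█████
──▲──
─────
──▣──

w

█████
█████
──▲──
─────
───▣─

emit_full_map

██████·
███████
──▲───█
──────█
───▣──█
·████─█
·███─▢·

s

█████
─────
──▲──
───▣─
█████

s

─────
─────
──▲▣─
█████
████─

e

─────
─────
──▲──
████─
███─▢

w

─────
─────
──▲▣─
█████
████─

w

█────
█────
█─▲─▣
█████
█████

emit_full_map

·██████·
·███████
█──────█
█──────█
█─▲─▣──█
██████─█
█████─▢·

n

█████
█────
█─▲──
█───▣
█████

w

█████
██───
██▲──
██───
█████

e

█████
█────
█─▲──
█───▣
█████

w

█████
██───
██▲──
██───
█████

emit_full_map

··██████·
█████████
██──────█
██▲─────█
██───▣──█
███████─█
·█████─▢·


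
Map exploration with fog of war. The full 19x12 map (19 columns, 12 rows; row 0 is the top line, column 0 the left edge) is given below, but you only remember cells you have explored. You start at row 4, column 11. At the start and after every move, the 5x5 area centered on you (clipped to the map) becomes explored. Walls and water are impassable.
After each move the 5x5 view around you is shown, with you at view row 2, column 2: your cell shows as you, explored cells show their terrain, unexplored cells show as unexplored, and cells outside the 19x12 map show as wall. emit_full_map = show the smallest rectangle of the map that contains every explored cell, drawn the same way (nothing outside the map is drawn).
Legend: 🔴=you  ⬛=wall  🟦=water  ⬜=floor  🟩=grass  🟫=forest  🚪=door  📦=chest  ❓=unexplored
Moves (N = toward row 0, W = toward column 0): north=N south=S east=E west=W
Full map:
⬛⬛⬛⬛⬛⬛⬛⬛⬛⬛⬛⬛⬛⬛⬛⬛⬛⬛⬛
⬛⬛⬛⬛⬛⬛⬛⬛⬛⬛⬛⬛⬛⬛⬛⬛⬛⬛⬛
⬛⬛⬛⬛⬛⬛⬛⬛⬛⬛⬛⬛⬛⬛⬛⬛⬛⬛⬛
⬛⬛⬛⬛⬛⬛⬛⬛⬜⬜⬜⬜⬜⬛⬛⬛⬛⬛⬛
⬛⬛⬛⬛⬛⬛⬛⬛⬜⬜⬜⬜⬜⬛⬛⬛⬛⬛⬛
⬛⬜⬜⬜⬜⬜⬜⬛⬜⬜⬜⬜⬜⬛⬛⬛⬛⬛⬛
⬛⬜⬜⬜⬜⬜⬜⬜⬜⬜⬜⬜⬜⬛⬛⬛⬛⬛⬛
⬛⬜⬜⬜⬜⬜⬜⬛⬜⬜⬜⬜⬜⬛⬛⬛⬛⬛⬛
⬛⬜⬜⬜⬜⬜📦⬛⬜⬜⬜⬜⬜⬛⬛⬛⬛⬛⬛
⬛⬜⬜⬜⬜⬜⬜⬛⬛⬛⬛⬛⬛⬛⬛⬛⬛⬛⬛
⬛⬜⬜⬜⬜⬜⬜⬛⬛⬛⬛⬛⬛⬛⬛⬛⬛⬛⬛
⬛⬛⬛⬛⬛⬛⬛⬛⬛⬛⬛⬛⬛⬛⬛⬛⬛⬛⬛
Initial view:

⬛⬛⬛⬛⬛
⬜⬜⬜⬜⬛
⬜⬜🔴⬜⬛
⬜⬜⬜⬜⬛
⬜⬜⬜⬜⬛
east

⬛⬛⬛⬛⬛
⬜⬜⬜⬛⬛
⬜⬜🔴⬛⬛
⬜⬜⬜⬛⬛
⬜⬜⬜⬛⬛

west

⬛⬛⬛⬛⬛
⬜⬜⬜⬜⬛
⬜⬜🔴⬜⬛
⬜⬜⬜⬜⬛
⬜⬜⬜⬜⬛

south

⬜⬜⬜⬜⬛
⬜⬜⬜⬜⬛
⬜⬜🔴⬜⬛
⬜⬜⬜⬜⬛
⬜⬜⬜⬜⬛

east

⬜⬜⬜⬛⬛
⬜⬜⬜⬛⬛
⬜⬜🔴⬛⬛
⬜⬜⬜⬛⬛
⬜⬜⬜⬛⬛

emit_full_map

⬛⬛⬛⬛⬛⬛
⬜⬜⬜⬜⬛⬛
⬜⬜⬜⬜⬛⬛
⬜⬜⬜🔴⬛⬛
⬜⬜⬜⬜⬛⬛
⬜⬜⬜⬜⬛⬛

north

⬛⬛⬛⬛⬛
⬜⬜⬜⬛⬛
⬜⬜🔴⬛⬛
⬜⬜⬜⬛⬛
⬜⬜⬜⬛⬛

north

⬛⬛⬛⬛⬛
⬛⬛⬛⬛⬛
⬜⬜🔴⬛⬛
⬜⬜⬜⬛⬛
⬜⬜⬜⬛⬛

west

⬛⬛⬛⬛⬛
⬛⬛⬛⬛⬛
⬜⬜🔴⬜⬛
⬜⬜⬜⬜⬛
⬜⬜⬜⬜⬛

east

⬛⬛⬛⬛⬛
⬛⬛⬛⬛⬛
⬜⬜🔴⬛⬛
⬜⬜⬜⬛⬛
⬜⬜⬜⬛⬛

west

⬛⬛⬛⬛⬛
⬛⬛⬛⬛⬛
⬜⬜🔴⬜⬛
⬜⬜⬜⬜⬛
⬜⬜⬜⬜⬛

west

⬛⬛⬛⬛⬛
⬛⬛⬛⬛⬛
⬜⬜🔴⬜⬜
⬜⬜⬜⬜⬜
⬜⬜⬜⬜⬜

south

⬛⬛⬛⬛⬛
⬜⬜⬜⬜⬜
⬜⬜🔴⬜⬜
⬜⬜⬜⬜⬜
⬜⬜⬜⬜⬜

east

⬛⬛⬛⬛⬛
⬜⬜⬜⬜⬛
⬜⬜🔴⬜⬛
⬜⬜⬜⬜⬛
⬜⬜⬜⬜⬛

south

⬜⬜⬜⬜⬛
⬜⬜⬜⬜⬛
⬜⬜🔴⬜⬛
⬜⬜⬜⬜⬛
⬜⬜⬜⬜⬛

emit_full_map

⬛⬛⬛⬛⬛⬛⬛
⬛⬛⬛⬛⬛⬛⬛
⬜⬜⬜⬜⬜⬛⬛
⬜⬜⬜⬜⬜⬛⬛
⬜⬜⬜🔴⬜⬛⬛
⬜⬜⬜⬜⬜⬛⬛
❓⬜⬜⬜⬜⬛⬛


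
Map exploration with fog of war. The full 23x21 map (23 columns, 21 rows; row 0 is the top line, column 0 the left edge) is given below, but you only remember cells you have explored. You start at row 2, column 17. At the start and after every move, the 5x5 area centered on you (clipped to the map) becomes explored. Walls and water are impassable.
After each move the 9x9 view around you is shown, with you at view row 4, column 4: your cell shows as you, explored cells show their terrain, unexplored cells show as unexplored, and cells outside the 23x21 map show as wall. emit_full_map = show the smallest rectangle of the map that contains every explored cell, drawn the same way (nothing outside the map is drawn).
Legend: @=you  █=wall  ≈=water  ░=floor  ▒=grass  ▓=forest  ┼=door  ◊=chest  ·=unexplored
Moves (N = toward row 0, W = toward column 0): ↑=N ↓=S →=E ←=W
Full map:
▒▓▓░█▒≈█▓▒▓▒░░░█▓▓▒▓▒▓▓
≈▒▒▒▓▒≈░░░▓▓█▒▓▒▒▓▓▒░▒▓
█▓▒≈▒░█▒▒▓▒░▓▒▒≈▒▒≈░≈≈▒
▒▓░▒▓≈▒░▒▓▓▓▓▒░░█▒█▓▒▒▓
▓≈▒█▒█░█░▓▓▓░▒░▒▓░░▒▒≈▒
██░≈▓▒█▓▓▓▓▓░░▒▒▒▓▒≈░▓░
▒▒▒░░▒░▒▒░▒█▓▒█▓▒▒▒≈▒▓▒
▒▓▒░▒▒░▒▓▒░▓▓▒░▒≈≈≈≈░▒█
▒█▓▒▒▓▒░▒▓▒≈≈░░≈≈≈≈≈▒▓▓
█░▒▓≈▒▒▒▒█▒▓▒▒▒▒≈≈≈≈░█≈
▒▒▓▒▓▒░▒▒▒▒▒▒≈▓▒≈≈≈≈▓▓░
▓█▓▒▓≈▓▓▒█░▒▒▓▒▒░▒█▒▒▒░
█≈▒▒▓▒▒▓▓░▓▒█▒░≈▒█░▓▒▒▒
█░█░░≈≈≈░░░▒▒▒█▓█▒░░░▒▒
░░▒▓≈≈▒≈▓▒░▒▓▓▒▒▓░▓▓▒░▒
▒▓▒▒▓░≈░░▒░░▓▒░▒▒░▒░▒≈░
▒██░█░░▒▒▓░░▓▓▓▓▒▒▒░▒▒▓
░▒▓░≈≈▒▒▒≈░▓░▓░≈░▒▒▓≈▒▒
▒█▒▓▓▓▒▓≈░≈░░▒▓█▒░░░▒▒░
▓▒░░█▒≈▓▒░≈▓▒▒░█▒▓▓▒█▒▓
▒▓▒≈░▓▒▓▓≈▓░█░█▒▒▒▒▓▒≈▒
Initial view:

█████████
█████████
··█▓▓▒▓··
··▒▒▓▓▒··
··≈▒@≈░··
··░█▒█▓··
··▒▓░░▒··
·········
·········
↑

█████████
█████████
█████████
··█▓▓▒▓··
··▒▒@▓▒··
··≈▒▒≈░··
··░█▒█▓··
··▒▓░░▒··
·········

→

█████████
█████████
█████████
·█▓▓▒▓▒··
·▒▒▓@▒░··
·≈▒▒≈░≈··
·░█▒█▓▒··
·▒▓░░▒···
·········

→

█████████
█████████
█████████
█▓▓▒▓▒▓·█
▒▒▓▓@░▒·█
≈▒▒≈░≈≈·█
░█▒█▓▒▒·█
▒▓░░▒···█
········█

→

█████████
█████████
█████████
▓▓▒▓▒▓▓██
▒▓▓▒@▒▓██
▒▒≈░≈≈▒██
█▒█▓▒▒▓██
▓░░▒···██
·······██

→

█████████
█████████
█████████
▓▒▓▒▓▓███
▓▓▒░@▓███
▒≈░≈≈▒███
▒█▓▒▒▓███
░░▒···███
······███

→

█████████
█████████
█████████
▒▓▒▓▓████
▓▒░▒@████
≈░≈≈▒████
█▓▒▒▓████
░▒···████
·····████

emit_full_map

█▓▓▒▓▒▓▓
▒▒▓▓▒░▒@
≈▒▒≈░≈≈▒
░█▒█▓▒▒▓
▒▓░░▒···

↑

█████████
█████████
█████████
█████████
▒▓▒▓@████
▓▒░▒▓████
≈░≈≈▒████
█▓▒▒▓████
░▒···████

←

█████████
█████████
█████████
█████████
▓▒▓▒@▓███
▓▓▒░▒▓███
▒≈░≈≈▒███
▒█▓▒▒▓███
░░▒···███

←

█████████
█████████
█████████
█████████
▓▓▒▓@▓▓██
▒▓▓▒░▒▓██
▒▒≈░≈≈▒██
█▒█▓▒▒▓██
▓░░▒···██

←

█████████
█████████
█████████
█████████
█▓▓▒@▒▓▓█
▒▒▓▓▒░▒▓█
≈▒▒≈░≈≈▒█
░█▒█▓▒▒▓█
▒▓░░▒···█

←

█████████
█████████
█████████
█████████
·█▓▓@▓▒▓▓
·▒▒▓▓▒░▒▓
·≈▒▒≈░≈≈▒
·░█▒█▓▒▒▓
·▒▓░░▒···

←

█████████
█████████
█████████
█████████
··█▓@▒▓▒▓
··▒▒▓▓▒░▒
··≈▒▒≈░≈≈
··░█▒█▓▒▒
··▒▓░░▒··

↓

█████████
█████████
█████████
··█▓▓▒▓▒▓
··▒▒@▓▒░▒
··≈▒▒≈░≈≈
··░█▒█▓▒▒
··▒▓░░▒··
·········

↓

█████████
█████████
··█▓▓▒▓▒▓
··▒▒▓▓▒░▒
··≈▒@≈░≈≈
··░█▒█▓▒▒
··▒▓░░▒··
·········
·········

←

█████████
█████████
··░█▓▓▒▓▒
··▓▒▒▓▓▒░
··▒≈@▒≈░≈
··░░█▒█▓▒
··░▒▓░░▒·
·········
·········

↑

█████████
█████████
█████████
··░█▓▓▒▓▒
··▓▒@▓▓▒░
··▒≈▒▒≈░≈
··░░█▒█▓▒
··░▒▓░░▒·
·········

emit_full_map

░█▓▓▒▓▒▓▓
▓▒@▓▓▒░▒▓
▒≈▒▒≈░≈≈▒
░░█▒█▓▒▒▓
░▒▓░░▒···

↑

█████████
█████████
█████████
█████████
··░█@▓▒▓▒
··▓▒▒▓▓▒░
··▒≈▒▒≈░≈
··░░█▒█▓▒
··░▒▓░░▒·

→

█████████
█████████
█████████
█████████
·░█▓@▒▓▒▓
·▓▒▒▓▓▒░▒
·▒≈▒▒≈░≈≈
·░░█▒█▓▒▒
·░▒▓░░▒··

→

█████████
█████████
█████████
█████████
░█▓▓@▓▒▓▓
▓▒▒▓▓▒░▒▓
▒≈▒▒≈░≈≈▒
░░█▒█▓▒▒▓
░▒▓░░▒···

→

█████████
█████████
█████████
█████████
█▓▓▒@▒▓▓█
▒▒▓▓▒░▒▓█
≈▒▒≈░≈≈▒█
░█▒█▓▒▒▓█
▒▓░░▒···█

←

█████████
█████████
█████████
█████████
░█▓▓@▓▒▓▓
▓▒▒▓▓▒░▒▓
▒≈▒▒≈░≈≈▒
░░█▒█▓▒▒▓
░▒▓░░▒···

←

█████████
█████████
█████████
█████████
·░█▓@▒▓▒▓
·▓▒▒▓▓▒░▒
·▒≈▒▒≈░≈≈
·░░█▒█▓▒▒
·░▒▓░░▒··

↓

█████████
█████████
█████████
·░█▓▓▒▓▒▓
·▓▒▒@▓▒░▒
·▒≈▒▒≈░≈≈
·░░█▒█▓▒▒
·░▒▓░░▒··
·········

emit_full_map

░█▓▓▒▓▒▓▓
▓▒▒@▓▒░▒▓
▒≈▒▒≈░≈≈▒
░░█▒█▓▒▒▓
░▒▓░░▒···

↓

█████████
█████████
·░█▓▓▒▓▒▓
·▓▒▒▓▓▒░▒
·▒≈▒@≈░≈≈
·░░█▒█▓▒▒
·░▒▓░░▒··
·········
·········

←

█████████
█████████
··░█▓▓▒▓▒
··▓▒▒▓▓▒░
··▒≈@▒≈░≈
··░░█▒█▓▒
··░▒▓░░▒·
·········
·········

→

█████████
█████████
·░█▓▓▒▓▒▓
·▓▒▒▓▓▒░▒
·▒≈▒@≈░≈≈
·░░█▒█▓▒▒
·░▒▓░░▒··
·········
·········

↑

█████████
█████████
█████████
·░█▓▓▒▓▒▓
·▓▒▒@▓▒░▒
·▒≈▒▒≈░≈≈
·░░█▒█▓▒▒
·░▒▓░░▒··
·········

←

█████████
█████████
█████████
··░█▓▓▒▓▒
··▓▒@▓▓▒░
··▒≈▒▒≈░≈
··░░█▒█▓▒
··░▒▓░░▒·
·········

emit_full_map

░█▓▓▒▓▒▓▓
▓▒@▓▓▒░▒▓
▒≈▒▒≈░≈≈▒
░░█▒█▓▒▒▓
░▒▓░░▒···
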